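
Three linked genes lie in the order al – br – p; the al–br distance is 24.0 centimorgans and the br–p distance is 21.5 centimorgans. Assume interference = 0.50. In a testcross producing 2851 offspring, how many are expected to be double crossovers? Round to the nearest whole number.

74

Map distances give recombination frequencies of 0.240 and 0.215 for the two intervals.
With interference 0.50 (so coincidence = 0.50), expected double-crossover frequency = 0.240 × 0.215 × 0.50 = 0.02580.
Expected number = 0.02580 × 2851 = 73.56 ≈ 74.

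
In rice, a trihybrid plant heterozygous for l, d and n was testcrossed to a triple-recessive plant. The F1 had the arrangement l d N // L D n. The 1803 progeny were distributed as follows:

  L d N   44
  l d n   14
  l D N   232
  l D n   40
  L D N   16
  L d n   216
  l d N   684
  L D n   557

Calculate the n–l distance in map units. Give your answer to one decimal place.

6.3 map units

The two rarest classes, l d n and L D N, are the double crossovers. Comparing them with the parentals, only the n allele has switched, so n is the middle locus and the order is d – n – l.
Crossovers in the n–l interval produce the single-crossover classes L d N and l D n (44 + 40 = 84) plus the double crossovers (30).
RF(n–l) = (84 + 30) / 1803 = 114/1803 = 0.0632 → 6.3 map units.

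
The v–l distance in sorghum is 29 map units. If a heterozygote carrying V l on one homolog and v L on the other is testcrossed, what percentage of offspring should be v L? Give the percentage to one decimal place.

35.5%

A map distance of 29 map units corresponds to a recombination frequency of 0.290.
The F1 is V l / v L, so v L is a parental gamete class with expected frequency (1 − r)/2 = 0.710/2 = 0.3550.
That is 0.3550 = 35.5% of the progeny.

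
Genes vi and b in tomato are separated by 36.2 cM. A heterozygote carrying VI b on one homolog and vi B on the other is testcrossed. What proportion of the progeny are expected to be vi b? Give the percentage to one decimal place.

A map distance of 36.2 cM corresponds to a recombination frequency of 0.362.
The F1 is VI b / vi B, so vi b is a recombinant gamete class with expected frequency r/2 = 0.362/2 = 0.1810.
That is 0.1810 = 18.1% of the progeny.

18.1%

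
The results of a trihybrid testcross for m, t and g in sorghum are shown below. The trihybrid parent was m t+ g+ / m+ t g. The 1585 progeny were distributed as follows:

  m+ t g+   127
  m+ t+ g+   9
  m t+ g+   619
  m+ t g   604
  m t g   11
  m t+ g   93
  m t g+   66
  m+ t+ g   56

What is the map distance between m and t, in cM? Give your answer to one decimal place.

The two rarest classes, m+ t+ g+ and m t g, are the double crossovers. Comparing them with the parentals, only the m allele has switched, so m is the middle locus and the order is t – m – g.
Crossovers in the t–m interval produce the single-crossover classes m t g+ and m+ t+ g (66 + 56 = 122) plus the double crossovers (20).
RF(t–m) = (122 + 20) / 1585 = 142/1585 = 0.0896 → 9.0 cM.

9.0 cM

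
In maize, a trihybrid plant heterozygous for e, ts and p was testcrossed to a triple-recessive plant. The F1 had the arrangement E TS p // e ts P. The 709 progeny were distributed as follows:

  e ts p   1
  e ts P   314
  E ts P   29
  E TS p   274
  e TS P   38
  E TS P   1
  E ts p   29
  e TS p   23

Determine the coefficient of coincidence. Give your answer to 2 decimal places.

0.38

The two rarest classes, E TS P and e ts p, are the double crossovers. Comparing them with the parentals, only the p allele has switched, so p is the middle locus and the order is ts – p – e.
ts–p: (67 + 2)/709 = 0.0973; p–e: (52 + 2)/709 = 0.0762.
Expected DCO frequency = 0.0973 × 0.0762 ≈ 0.00741; observed = 2/709 ≈ 0.00282.
Coefficient of coincidence = 0.00282/0.00741 ≈ 0.38.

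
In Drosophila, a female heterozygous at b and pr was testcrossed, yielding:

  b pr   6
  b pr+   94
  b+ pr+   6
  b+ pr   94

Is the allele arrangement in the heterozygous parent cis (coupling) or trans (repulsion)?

The two most frequent classes are b+ pr (94) and b pr+ (94); these are the parental (non-recombinant) types.
So the F1 carried b+ pr on one chromosome and b pr+ on the other — the recessive alleles are on opposite chromosomes (trans / repulsion).

trans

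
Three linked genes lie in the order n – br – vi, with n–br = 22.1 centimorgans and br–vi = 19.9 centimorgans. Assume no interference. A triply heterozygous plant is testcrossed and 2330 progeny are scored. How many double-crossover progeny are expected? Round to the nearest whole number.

Map distances give recombination frequencies of 0.221 and 0.199 for the two intervals.
With no interference, expected double-crossover frequency = 0.221 × 0.199 = 0.04398.
Expected number = 0.04398 × 2330 = 102.47 ≈ 102.

102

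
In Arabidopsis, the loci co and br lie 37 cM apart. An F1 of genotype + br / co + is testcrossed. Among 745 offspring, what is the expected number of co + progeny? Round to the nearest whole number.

235

A map distance of 37 cM corresponds to a recombination frequency of 0.370.
The F1 is + br / co +, so co + is a parental gamete class with expected frequency (1 − r)/2 = 0.630/2 = 0.3150.
Expected number = 0.3150 × 745 = 234.68 ≈ 235.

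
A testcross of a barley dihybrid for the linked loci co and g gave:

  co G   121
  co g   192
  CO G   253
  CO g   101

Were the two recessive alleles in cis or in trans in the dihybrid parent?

cis

The two most frequent classes are CO G (253) and co g (192); these are the parental (non-recombinant) types.
So the F1 carried CO G on one chromosome and co g on the other — the recessive alleles are on the same chromosome (cis / coupling).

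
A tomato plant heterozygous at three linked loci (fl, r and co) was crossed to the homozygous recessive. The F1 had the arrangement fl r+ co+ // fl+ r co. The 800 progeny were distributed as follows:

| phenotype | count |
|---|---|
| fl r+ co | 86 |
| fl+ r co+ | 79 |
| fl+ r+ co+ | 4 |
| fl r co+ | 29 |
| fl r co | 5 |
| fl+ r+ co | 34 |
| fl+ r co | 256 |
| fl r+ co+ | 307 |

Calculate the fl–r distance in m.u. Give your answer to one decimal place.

9.0 m.u.

The two rarest classes, fl+ r+ co+ and fl r co, are the double crossovers. Comparing them with the parentals, only the fl allele has switched, so fl is the middle locus and the order is r – fl – co.
Crossovers in the r–fl interval produce the single-crossover classes fl r co+ and fl+ r+ co (29 + 34 = 63) plus the double crossovers (9).
RF(r–fl) = (63 + 9) / 800 = 72/800 = 0.0900 → 9.0 m.u.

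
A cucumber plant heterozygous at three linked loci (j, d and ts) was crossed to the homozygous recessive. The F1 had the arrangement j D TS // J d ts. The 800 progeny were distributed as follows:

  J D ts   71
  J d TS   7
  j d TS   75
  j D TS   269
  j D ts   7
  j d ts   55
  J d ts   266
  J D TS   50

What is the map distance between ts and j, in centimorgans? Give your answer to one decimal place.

14.9 centimorgans

The two rarest classes, j D ts and J d TS, are the double crossovers. Comparing them with the parentals, only the ts allele has switched, so ts is the middle locus and the order is j – ts – d.
Crossovers in the j–ts interval produce the single-crossover classes J D TS and j d ts (50 + 55 = 105) plus the double crossovers (14).
RF(j–ts) = (105 + 14) / 800 = 119/800 = 0.1487 → 14.9 centimorgans.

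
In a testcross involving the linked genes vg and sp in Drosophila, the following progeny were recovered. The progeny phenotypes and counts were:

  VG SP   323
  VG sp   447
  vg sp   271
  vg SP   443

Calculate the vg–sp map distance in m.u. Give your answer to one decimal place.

40.0 m.u.

The two most frequent classes, VG sp (447) and vg SP (443), are the parental types, so the F1 was VG sp / vg SP.
The recombinant classes are VG SP and vg sp: 323 + 271 = 594.
Recombination frequency = 594/1484 = 0.4003 ≈ 40.0%, i.e. 40.0 m.u.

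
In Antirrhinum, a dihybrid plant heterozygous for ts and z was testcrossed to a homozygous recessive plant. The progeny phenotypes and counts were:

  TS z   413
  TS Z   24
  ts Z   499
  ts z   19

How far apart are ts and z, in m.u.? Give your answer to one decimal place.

4.5 m.u.

The two most frequent classes, TS z (413) and ts Z (499), are the parental types, so the F1 was TS z / ts Z.
The recombinant classes are TS Z and ts z: 24 + 19 = 43.
Recombination frequency = 43/955 = 0.0450 ≈ 4.5%, i.e. 4.5 m.u.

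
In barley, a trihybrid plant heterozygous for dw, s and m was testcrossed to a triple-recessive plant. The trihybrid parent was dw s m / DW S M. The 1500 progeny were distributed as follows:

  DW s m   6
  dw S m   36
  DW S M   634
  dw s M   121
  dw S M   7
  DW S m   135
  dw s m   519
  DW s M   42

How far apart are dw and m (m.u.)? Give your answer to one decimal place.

17.9 m.u.

The two rarest classes, DW s m and dw S M, are the double crossovers. Comparing them with the parentals, only the dw allele has switched, so dw is the middle locus and the order is m – dw – s.
Crossovers in the m–dw interval produce the single-crossover classes dw s M and DW S m (121 + 135 = 256) plus the double crossovers (13).
RF(m–dw) = (256 + 13) / 1500 = 269/1500 = 0.1793 → 17.9 m.u.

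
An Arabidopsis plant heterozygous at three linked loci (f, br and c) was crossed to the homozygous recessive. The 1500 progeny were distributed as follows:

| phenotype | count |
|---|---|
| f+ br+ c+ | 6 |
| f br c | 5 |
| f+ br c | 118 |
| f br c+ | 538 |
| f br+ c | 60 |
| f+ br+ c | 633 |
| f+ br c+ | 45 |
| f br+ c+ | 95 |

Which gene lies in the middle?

c

The two most frequent reciprocal classes, f+ br+ c and f br c+, are the parental types, so the F1 was f+ br+ c / f br c+.
The two rarest classes, f+ br+ c+ and f br c, are the double crossovers. Comparing them with the parentals, only the c allele has switched, so c is the middle locus and the order is br – c – f.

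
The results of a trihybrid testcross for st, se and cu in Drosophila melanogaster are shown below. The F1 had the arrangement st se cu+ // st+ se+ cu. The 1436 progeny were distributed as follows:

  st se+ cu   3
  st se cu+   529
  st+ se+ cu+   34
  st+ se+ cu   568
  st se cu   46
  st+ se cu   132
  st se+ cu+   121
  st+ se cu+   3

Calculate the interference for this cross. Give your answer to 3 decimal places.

The two rarest classes, st+ se cu+ and st se+ cu, are the double crossovers. Comparing them with the parentals, only the st allele has switched, so st is the middle locus and the order is cu – st – se.
cu–st: (80 + 6)/1436 = 0.0599; st–se: (253 + 6)/1436 = 0.1804.
Expected DCO frequency = 0.0599 × 0.1804 ≈ 0.01081; observed = 6/1436 ≈ 0.00418.
Coefficient of coincidence = 0.00418/0.01081 ≈ 0.387; interference = 1 − 0.387 = 0.613.

0.613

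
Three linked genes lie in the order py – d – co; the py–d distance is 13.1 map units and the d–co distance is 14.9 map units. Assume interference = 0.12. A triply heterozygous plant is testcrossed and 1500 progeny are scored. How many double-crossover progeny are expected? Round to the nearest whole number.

Map distances give recombination frequencies of 0.131 and 0.149 for the two intervals.
With interference 0.12 (so coincidence = 0.88), expected double-crossover frequency = 0.131 × 0.149 × 0.88 = 0.01718.
Expected number = 0.01718 × 1500 = 25.77 ≈ 26.

26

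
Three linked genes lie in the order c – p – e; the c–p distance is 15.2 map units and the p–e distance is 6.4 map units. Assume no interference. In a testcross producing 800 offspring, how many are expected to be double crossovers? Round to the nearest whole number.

8

Map distances give recombination frequencies of 0.152 and 0.064 for the two intervals.
With no interference, expected double-crossover frequency = 0.152 × 0.064 = 0.00973.
Expected number = 0.00973 × 800 = 7.78 ≈ 8.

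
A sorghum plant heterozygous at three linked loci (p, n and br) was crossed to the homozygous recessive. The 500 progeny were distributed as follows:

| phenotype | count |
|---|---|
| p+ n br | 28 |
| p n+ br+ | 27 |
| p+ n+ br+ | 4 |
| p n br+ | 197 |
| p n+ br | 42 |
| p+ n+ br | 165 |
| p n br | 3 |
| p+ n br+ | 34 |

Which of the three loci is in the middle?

br

The two most frequent reciprocal classes, p n br+ and p+ n+ br, are the parental types, so the F1 was p n br+ / p+ n+ br.
The two rarest classes, p n br and p+ n+ br+, are the double crossovers. Comparing them with the parentals, only the br allele has switched, so br is the middle locus and the order is p – br – n.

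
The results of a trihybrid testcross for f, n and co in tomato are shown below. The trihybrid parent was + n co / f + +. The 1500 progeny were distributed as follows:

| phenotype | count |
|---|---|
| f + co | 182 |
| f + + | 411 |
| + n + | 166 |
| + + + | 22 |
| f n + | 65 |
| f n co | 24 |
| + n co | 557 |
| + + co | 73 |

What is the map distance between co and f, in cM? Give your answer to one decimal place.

The two rarest classes, f n co and + + +, are the double crossovers. Comparing them with the parentals, only the f allele has switched, so f is the middle locus and the order is n – f – co.
Crossovers in the f–co interval produce the single-crossover classes + n + and f + co (166 + 182 = 348) plus the double crossovers (46).
RF(f–co) = (348 + 46) / 1500 = 394/1500 = 0.2627 → 26.3 cM.

26.3 cM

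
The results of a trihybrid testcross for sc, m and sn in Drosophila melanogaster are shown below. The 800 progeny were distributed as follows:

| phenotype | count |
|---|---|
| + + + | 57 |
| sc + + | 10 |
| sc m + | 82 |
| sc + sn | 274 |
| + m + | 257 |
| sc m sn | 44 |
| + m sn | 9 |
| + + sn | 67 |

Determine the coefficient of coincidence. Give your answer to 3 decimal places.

The two most frequent reciprocal classes, + m + and sc + sn, are the parental types, so the F1 was + m + / sc + sn.
The two rarest classes, + m sn and sc + +, are the double crossovers. Comparing them with the parentals, only the sn allele has switched, so sn is the middle locus and the order is sc – sn – m.
sc–sn: (149 + 19)/800 = 0.2100; sn–m: (101 + 19)/800 = 0.1500.
Expected DCO frequency = 0.2100 × 0.1500 ≈ 0.03150; observed = 19/800 ≈ 0.02375.
Coefficient of coincidence = 0.02375/0.03150 ≈ 0.754.

0.754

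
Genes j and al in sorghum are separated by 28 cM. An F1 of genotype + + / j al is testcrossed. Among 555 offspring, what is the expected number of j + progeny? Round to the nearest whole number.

78

A map distance of 28 cM corresponds to a recombination frequency of 0.280.
The F1 is + + / j al, so j + is a recombinant gamete class with expected frequency r/2 = 0.280/2 = 0.1400.
Expected number = 0.1400 × 555 = 77.70 ≈ 78.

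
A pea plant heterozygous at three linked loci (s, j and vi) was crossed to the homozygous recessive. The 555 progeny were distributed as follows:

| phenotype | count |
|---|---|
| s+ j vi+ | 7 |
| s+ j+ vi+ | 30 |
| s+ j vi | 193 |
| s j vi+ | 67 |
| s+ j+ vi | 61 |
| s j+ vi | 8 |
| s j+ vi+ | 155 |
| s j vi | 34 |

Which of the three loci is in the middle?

The two most frequent reciprocal classes, s+ j vi and s j+ vi+, are the parental types, so the F1 was s+ j vi / s j+ vi+.
The two rarest classes, s+ j vi+ and s j+ vi, are the double crossovers. Comparing them with the parentals, only the vi allele has switched, so vi is the middle locus and the order is s – vi – j.

vi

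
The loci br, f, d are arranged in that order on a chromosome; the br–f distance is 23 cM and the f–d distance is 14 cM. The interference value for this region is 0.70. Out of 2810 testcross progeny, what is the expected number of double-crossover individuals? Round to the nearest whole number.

27

Map distances give recombination frequencies of 0.230 and 0.140 for the two intervals.
With interference 0.70 (so coincidence = 0.30), expected double-crossover frequency = 0.230 × 0.140 × 0.30 = 0.00966.
Expected number = 0.00966 × 2810 = 27.14 ≈ 27.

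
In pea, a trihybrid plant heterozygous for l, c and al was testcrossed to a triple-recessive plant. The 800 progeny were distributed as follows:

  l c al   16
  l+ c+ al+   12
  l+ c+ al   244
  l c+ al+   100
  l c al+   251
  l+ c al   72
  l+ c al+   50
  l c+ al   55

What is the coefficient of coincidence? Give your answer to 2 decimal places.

The two most frequent reciprocal classes, l c al+ and l+ c+ al, are the parental types, so the F1 was l c al+ / l+ c+ al.
The two rarest classes, l c al and l+ c+ al+, are the double crossovers. Comparing them with the parentals, only the al allele has switched, so al is the middle locus and the order is c – al – l.
c–al: (172 + 28)/800 = 0.2500; al–l: (105 + 28)/800 = 0.1663.
Expected DCO frequency = 0.2500 × 0.1663 ≈ 0.04158; observed = 28/800 ≈ 0.03500.
Coefficient of coincidence = 0.03500/0.04158 ≈ 0.84.

0.84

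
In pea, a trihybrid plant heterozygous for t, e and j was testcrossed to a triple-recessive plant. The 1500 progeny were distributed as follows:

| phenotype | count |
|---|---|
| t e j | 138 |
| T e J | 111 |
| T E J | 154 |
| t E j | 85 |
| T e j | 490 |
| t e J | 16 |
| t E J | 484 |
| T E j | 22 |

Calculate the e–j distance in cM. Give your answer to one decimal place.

15.6 cM

The two most frequent reciprocal classes, T e j and t E J, are the parental types, so the F1 was T e j / t E J.
The two rarest classes, T E j and t e J, are the double crossovers. Comparing them with the parentals, only the e allele has switched, so e is the middle locus and the order is j – e – t.
Crossovers in the j–e interval produce the single-crossover classes T e J and t E j (111 + 85 = 196) plus the double crossovers (38).
RF(j–e) = (196 + 38) / 1500 = 234/1500 = 0.1560 → 15.6 cM.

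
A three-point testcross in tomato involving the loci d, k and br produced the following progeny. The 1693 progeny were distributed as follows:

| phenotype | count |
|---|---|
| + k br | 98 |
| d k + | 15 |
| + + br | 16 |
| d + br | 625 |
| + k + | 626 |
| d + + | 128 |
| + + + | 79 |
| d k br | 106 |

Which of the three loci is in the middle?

The two most frequent reciprocal classes, + k + and d + br, are the parental types, so the F1 was + k + / d + br.
The two rarest classes, d k + and + + br, are the double crossovers. Comparing them with the parentals, only the d allele has switched, so d is the middle locus and the order is k – d – br.

d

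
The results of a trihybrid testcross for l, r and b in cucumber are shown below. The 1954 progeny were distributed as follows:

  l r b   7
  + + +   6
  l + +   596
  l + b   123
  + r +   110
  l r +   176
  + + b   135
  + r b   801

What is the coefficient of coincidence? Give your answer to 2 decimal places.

0.32

The two most frequent reciprocal classes, l + + and + r b, are the parental types, so the F1 was l + + / + r b.
The two rarest classes, + + + and l r b, are the double crossovers. Comparing them with the parentals, only the l allele has switched, so l is the middle locus and the order is b – l – r.
b–l: (233 + 13)/1954 = 0.1259; l–r: (311 + 13)/1954 = 0.1658.
Expected DCO frequency = 0.1259 × 0.1658 ≈ 0.02087; observed = 13/1954 ≈ 0.00665.
Coefficient of coincidence = 0.00665/0.02087 ≈ 0.32.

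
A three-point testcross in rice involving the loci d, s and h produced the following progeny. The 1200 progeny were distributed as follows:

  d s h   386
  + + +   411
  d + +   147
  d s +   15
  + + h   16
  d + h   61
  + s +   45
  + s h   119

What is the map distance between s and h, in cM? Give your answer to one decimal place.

11.4 cM

The two most frequent reciprocal classes, + + + and d s h, are the parental types, so the F1 was + + + / d s h.
The two rarest classes, + + h and d s +, are the double crossovers. Comparing them with the parentals, only the h allele has switched, so h is the middle locus and the order is s – h – d.
Crossovers in the s–h interval produce the single-crossover classes + s + and d + h (45 + 61 = 106) plus the double crossovers (31).
RF(s–h) = (106 + 31) / 1200 = 137/1200 = 0.1142 → 11.4 cM.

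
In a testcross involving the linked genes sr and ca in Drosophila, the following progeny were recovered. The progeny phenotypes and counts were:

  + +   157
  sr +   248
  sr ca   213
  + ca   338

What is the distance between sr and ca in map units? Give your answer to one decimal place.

The two most frequent classes, + ca (338) and sr + (248), are the parental types, so the F1 was + ca / sr +.
The recombinant classes are + + and sr ca: 157 + 213 = 370.
Recombination frequency = 370/956 = 0.3870 ≈ 38.7%, i.e. 38.7 map units.

38.7 map units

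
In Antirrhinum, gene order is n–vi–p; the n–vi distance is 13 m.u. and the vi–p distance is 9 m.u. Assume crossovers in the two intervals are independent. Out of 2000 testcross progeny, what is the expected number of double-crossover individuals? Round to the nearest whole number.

23

Map distances give recombination frequencies of 0.130 and 0.090 for the two intervals.
With no interference, expected double-crossover frequency = 0.130 × 0.090 = 0.01170.
Expected number = 0.01170 × 2000 = 23.40 ≈ 23.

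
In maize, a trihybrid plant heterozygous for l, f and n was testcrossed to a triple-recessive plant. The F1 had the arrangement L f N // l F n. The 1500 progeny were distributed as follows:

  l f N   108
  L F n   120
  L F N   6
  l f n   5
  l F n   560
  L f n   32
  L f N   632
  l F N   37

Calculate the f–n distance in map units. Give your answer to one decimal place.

5.3 map units

The two rarest classes, L F N and l f n, are the double crossovers. Comparing them with the parentals, only the f allele has switched, so f is the middle locus and the order is n – f – l.
Crossovers in the n–f interval produce the single-crossover classes L f n and l F N (32 + 37 = 69) plus the double crossovers (11).
RF(n–f) = (69 + 11) / 1500 = 80/1500 = 0.0533 → 5.3 map units.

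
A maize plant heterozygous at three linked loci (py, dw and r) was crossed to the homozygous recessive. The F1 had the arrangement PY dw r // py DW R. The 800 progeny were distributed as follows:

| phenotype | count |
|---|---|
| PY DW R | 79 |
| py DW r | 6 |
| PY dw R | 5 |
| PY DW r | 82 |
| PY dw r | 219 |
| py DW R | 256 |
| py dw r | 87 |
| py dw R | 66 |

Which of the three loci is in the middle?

r

The two rarest classes, PY dw R and py DW r, are the double crossovers. Comparing them with the parentals, only the r allele has switched, so r is the middle locus and the order is py – r – dw.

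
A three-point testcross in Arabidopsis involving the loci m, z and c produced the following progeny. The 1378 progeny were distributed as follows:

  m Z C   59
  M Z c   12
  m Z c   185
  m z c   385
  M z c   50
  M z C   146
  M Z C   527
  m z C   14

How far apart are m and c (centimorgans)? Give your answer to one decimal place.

9.8 centimorgans

The two most frequent reciprocal classes, m z c and M Z C, are the parental types, so the F1 was m z c / M Z C.
The two rarest classes, m z C and M Z c, are the double crossovers. Comparing them with the parentals, only the c allele has switched, so c is the middle locus and the order is m – c – z.
Crossovers in the m–c interval produce the single-crossover classes M z c and m Z C (50 + 59 = 109) plus the double crossovers (26).
RF(m–c) = (109 + 26) / 1378 = 135/1378 = 0.0980 → 9.8 centimorgans.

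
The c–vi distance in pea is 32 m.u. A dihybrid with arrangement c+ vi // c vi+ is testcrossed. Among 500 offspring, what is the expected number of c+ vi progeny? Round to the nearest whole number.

A map distance of 32 m.u. corresponds to a recombination frequency of 0.320.
The F1 is c+ vi / c vi+, so c+ vi is a parental gamete class with expected frequency (1 − r)/2 = 0.680/2 = 0.3400.
Expected number = 0.3400 × 500 = 170.00 ≈ 170.

170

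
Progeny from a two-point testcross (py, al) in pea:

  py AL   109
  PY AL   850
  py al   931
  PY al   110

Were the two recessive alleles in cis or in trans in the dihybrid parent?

cis

The two most frequent classes are PY AL (850) and py al (931); these are the parental (non-recombinant) types.
So the F1 carried PY AL on one chromosome and py al on the other — the recessive alleles are on the same chromosome (cis / coupling).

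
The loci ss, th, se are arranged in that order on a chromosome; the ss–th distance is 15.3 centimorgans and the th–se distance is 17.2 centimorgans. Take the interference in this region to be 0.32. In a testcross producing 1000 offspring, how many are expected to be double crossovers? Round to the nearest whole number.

18

Map distances give recombination frequencies of 0.153 and 0.172 for the two intervals.
With interference 0.32 (so coincidence = 0.68), expected double-crossover frequency = 0.153 × 0.172 × 0.68 = 0.01789.
Expected number = 0.01789 × 1000 = 17.89 ≈ 18.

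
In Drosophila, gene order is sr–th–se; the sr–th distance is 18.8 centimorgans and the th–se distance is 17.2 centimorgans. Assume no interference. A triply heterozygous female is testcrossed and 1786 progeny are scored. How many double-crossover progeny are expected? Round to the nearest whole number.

58

Map distances give recombination frequencies of 0.188 and 0.172 for the two intervals.
With no interference, expected double-crossover frequency = 0.188 × 0.172 = 0.03234.
Expected number = 0.03234 × 1786 = 57.75 ≈ 58.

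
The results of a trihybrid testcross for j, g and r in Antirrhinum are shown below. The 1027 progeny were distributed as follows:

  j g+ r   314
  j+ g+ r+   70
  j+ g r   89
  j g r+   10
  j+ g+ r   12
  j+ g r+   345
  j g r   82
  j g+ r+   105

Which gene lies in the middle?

The two most frequent reciprocal classes, j g+ r and j+ g r+, are the parental types, so the F1 was j g+ r / j+ g r+.
The two rarest classes, j+ g+ r and j g r+, are the double crossovers. Comparing them with the parentals, only the j allele has switched, so j is the middle locus and the order is r – j – g.

j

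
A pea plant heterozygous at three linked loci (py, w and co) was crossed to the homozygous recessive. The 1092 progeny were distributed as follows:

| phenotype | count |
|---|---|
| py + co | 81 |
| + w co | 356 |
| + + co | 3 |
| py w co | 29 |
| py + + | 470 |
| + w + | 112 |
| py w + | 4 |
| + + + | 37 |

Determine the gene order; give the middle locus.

w

The two most frequent reciprocal classes, py + + and + w co, are the parental types, so the F1 was py + + / + w co.
The two rarest classes, py w + and + + co, are the double crossovers. Comparing them with the parentals, only the w allele has switched, so w is the middle locus and the order is co – w – py.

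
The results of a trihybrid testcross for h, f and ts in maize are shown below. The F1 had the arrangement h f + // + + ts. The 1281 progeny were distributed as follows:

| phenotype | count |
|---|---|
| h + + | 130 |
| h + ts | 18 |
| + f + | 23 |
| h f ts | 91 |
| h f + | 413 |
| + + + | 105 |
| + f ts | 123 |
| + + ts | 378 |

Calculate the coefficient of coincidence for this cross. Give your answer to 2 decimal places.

0.75

The two rarest classes, + f + and h + ts, are the double crossovers. Comparing them with the parentals, only the h allele has switched, so h is the middle locus and the order is ts – h – f.
ts–h: (196 + 41)/1281 = 0.1850; h–f: (253 + 41)/1281 = 0.2295.
Expected DCO frequency = 0.1850 × 0.2295 ≈ 0.04246; observed = 41/1281 ≈ 0.03201.
Coefficient of coincidence = 0.03201/0.04246 ≈ 0.75.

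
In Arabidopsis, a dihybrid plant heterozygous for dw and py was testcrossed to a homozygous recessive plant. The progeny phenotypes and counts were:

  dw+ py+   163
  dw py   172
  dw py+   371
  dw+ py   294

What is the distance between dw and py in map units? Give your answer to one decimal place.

The two most frequent classes, dw+ py (294) and dw py+ (371), are the parental types, so the F1 was dw+ py / dw py+.
The recombinant classes are dw+ py+ and dw py: 163 + 172 = 335.
Recombination frequency = 335/1000 = 0.3350 ≈ 33.5%, i.e. 33.5 map units.

33.5 map units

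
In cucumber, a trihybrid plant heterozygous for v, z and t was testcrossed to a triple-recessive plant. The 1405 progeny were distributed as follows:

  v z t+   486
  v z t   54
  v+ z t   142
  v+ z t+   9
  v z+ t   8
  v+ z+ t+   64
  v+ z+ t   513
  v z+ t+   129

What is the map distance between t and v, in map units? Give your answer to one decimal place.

9.6 map units

The two most frequent reciprocal classes, v+ z+ t and v z t+, are the parental types, so the F1 was v+ z+ t / v z t+.
The two rarest classes, v z+ t and v+ z t+, are the double crossovers. Comparing them with the parentals, only the v allele has switched, so v is the middle locus and the order is z – v – t.
Crossovers in the v–t interval produce the single-crossover classes v+ z+ t+ and v z t (64 + 54 = 118) plus the double crossovers (17).
RF(v–t) = (118 + 17) / 1405 = 135/1405 = 0.0961 → 9.6 map units.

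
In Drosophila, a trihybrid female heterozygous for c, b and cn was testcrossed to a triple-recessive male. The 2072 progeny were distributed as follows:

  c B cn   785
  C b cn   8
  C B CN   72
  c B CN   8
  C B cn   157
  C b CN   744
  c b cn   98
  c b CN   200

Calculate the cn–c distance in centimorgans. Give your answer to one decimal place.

The two most frequent reciprocal classes, c B cn and C b CN, are the parental types, so the F1 was c B cn / C b CN.
The two rarest classes, c B CN and C b cn, are the double crossovers. Comparing them with the parentals, only the cn allele has switched, so cn is the middle locus and the order is b – cn – c.
Crossovers in the cn–c interval produce the single-crossover classes C B cn and c b CN (157 + 200 = 357) plus the double crossovers (16).
RF(cn–c) = (357 + 16) / 2072 = 373/2072 = 0.1800 → 18.0 centimorgans.

18.0 centimorgans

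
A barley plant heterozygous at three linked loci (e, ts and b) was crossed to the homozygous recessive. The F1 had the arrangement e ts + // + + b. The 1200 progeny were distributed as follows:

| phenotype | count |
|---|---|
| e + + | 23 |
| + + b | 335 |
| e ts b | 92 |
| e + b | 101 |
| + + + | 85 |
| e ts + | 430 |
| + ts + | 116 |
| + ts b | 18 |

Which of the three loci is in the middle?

The two rarest classes, e + + and + ts b, are the double crossovers. Comparing them with the parentals, only the ts allele has switched, so ts is the middle locus and the order is e – ts – b.

ts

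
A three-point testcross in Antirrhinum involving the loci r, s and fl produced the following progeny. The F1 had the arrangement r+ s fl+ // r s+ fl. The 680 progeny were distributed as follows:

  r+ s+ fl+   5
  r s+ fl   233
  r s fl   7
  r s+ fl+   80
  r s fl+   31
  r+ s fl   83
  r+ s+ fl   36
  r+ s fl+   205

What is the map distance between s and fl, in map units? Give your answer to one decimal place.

25.7 map units

The two rarest classes, r+ s+ fl+ and r s fl, are the double crossovers. Comparing them with the parentals, only the s allele has switched, so s is the middle locus and the order is fl – s – r.
Crossovers in the fl–s interval produce the single-crossover classes r+ s fl and r s+ fl+ (83 + 80 = 163) plus the double crossovers (12).
RF(fl–s) = (163 + 12) / 680 = 175/680 = 0.2574 → 25.7 map units.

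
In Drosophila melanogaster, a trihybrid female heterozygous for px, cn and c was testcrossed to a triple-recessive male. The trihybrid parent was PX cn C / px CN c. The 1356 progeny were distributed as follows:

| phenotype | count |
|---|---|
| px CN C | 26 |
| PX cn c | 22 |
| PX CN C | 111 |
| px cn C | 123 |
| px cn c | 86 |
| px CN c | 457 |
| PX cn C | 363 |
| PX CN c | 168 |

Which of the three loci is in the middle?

The two rarest classes, PX cn c and px CN C, are the double crossovers. Comparing them with the parentals, only the c allele has switched, so c is the middle locus and the order is cn – c – px.

c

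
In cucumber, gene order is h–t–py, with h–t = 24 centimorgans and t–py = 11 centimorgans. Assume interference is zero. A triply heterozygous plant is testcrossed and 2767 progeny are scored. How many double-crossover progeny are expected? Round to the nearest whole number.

73

Map distances give recombination frequencies of 0.240 and 0.110 for the two intervals.
With no interference, expected double-crossover frequency = 0.240 × 0.110 = 0.02640.
Expected number = 0.02640 × 2767 = 73.05 ≈ 73.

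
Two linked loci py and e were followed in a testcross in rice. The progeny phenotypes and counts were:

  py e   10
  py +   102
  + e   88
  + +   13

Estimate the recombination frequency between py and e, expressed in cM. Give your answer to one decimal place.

The two most frequent classes, + e (88) and py + (102), are the parental types, so the F1 was + e / py +.
The recombinant classes are + + and py e: 13 + 10 = 23.
Recombination frequency = 23/213 = 0.1080 ≈ 10.8%, i.e. 10.8 cM.

10.8 cM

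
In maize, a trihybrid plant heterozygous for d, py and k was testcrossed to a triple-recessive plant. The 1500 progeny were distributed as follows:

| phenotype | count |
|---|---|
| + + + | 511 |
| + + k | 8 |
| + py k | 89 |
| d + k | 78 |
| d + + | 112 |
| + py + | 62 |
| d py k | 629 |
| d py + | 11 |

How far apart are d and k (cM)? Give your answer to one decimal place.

The two most frequent reciprocal classes, + + + and d py k, are the parental types, so the F1 was + + + / d py k.
The two rarest classes, + + k and d py +, are the double crossovers. Comparing them with the parentals, only the k allele has switched, so k is the middle locus and the order is py – k – d.
Crossovers in the k–d interval produce the single-crossover classes d + + and + py k (112 + 89 = 201) plus the double crossovers (19).
RF(k–d) = (201 + 19) / 1500 = 220/1500 = 0.1467 → 14.7 cM.

14.7 cM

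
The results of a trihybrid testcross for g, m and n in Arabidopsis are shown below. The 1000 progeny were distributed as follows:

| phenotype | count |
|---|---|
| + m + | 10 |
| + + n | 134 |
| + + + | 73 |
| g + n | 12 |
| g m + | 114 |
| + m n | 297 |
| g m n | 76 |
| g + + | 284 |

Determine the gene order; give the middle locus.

The two most frequent reciprocal classes, + m n and g + +, are the parental types, so the F1 was + m n / g + +.
The two rarest classes, + m + and g + n, are the double crossovers. Comparing them with the parentals, only the n allele has switched, so n is the middle locus and the order is g – n – m.

n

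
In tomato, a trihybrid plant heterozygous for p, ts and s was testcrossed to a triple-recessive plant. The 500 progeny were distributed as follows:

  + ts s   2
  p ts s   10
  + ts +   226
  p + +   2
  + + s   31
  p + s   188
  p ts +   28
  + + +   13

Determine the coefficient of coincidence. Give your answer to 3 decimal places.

1.176

The two most frequent reciprocal classes, + ts + and p + s, are the parental types, so the F1 was + ts + / p + s.
The two rarest classes, + ts s and p + +, are the double crossovers. Comparing them with the parentals, only the s allele has switched, so s is the middle locus and the order is ts – s – p.
ts–s: (23 + 4)/500 = 0.0540; s–p: (59 + 4)/500 = 0.1260.
Expected DCO frequency = 0.0540 × 0.1260 ≈ 0.00680; observed = 4/500 ≈ 0.00800.
Coefficient of coincidence = 0.00800/0.00680 ≈ 1.176.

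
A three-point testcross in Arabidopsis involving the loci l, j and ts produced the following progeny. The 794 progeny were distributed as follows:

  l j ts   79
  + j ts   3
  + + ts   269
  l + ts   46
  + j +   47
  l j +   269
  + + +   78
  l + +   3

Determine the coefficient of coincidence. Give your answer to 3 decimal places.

The two most frequent reciprocal classes, l j + and + + ts, are the parental types, so the F1 was l j + / + + ts.
The two rarest classes, l + + and + j ts, are the double crossovers. Comparing them with the parentals, only the j allele has switched, so j is the middle locus and the order is l – j – ts.
l–j: (93 + 6)/794 = 0.1247; j–ts: (157 + 6)/794 = 0.2053.
Expected DCO frequency = 0.1247 × 0.2053 ≈ 0.02560; observed = 6/794 ≈ 0.00756.
Coefficient of coincidence = 0.00756/0.02560 ≈ 0.295.

0.295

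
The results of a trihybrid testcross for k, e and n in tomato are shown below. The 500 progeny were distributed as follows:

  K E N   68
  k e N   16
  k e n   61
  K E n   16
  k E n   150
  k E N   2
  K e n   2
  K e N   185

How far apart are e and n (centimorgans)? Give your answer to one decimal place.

26.6 centimorgans

The two most frequent reciprocal classes, k E n and K e N, are the parental types, so the F1 was k E n / K e N.
The two rarest classes, k E N and K e n, are the double crossovers. Comparing them with the parentals, only the n allele has switched, so n is the middle locus and the order is k – n – e.
Crossovers in the n–e interval produce the single-crossover classes k e n and K E N (61 + 68 = 129) plus the double crossovers (4).
RF(n–e) = (129 + 4) / 500 = 133/500 = 0.2660 → 26.6 centimorgans.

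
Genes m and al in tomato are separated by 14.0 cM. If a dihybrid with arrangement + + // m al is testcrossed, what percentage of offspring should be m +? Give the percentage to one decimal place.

7.0%

A map distance of 14.0 cM corresponds to a recombination frequency of 0.140.
The F1 is + + / m al, so m + is a recombinant gamete class with expected frequency r/2 = 0.140/2 = 0.0700.
That is 0.0700 = 7.0% of the progeny.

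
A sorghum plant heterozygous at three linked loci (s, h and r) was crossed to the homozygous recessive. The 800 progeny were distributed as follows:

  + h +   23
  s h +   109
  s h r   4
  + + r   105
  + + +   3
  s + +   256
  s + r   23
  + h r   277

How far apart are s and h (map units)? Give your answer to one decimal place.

27.6 map units

The two most frequent reciprocal classes, s + + and + h r, are the parental types, so the F1 was s + + / + h r.
The two rarest classes, + + + and s h r, are the double crossovers. Comparing them with the parentals, only the s allele has switched, so s is the middle locus and the order is h – s – r.
Crossovers in the h–s interval produce the single-crossover classes s h + and + + r (109 + 105 = 214) plus the double crossovers (7).
RF(h–s) = (214 + 7) / 800 = 221/800 = 0.2762 → 27.6 map units.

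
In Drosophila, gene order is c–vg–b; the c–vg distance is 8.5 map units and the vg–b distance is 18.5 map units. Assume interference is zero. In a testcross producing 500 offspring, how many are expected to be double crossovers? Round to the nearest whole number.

Map distances give recombination frequencies of 0.085 and 0.185 for the two intervals.
With no interference, expected double-crossover frequency = 0.085 × 0.185 = 0.01572.
Expected number = 0.01572 × 500 = 7.86 ≈ 8.

8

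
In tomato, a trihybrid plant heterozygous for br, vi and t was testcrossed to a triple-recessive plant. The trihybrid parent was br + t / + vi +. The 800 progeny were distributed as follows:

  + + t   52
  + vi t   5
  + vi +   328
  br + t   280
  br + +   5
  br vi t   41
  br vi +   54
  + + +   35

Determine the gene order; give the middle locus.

The two rarest classes, br + + and + vi t, are the double crossovers. Comparing them with the parentals, only the t allele has switched, so t is the middle locus and the order is vi – t – br.

t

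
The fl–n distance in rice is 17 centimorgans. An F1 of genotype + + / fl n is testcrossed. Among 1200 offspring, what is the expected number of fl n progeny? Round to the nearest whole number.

A map distance of 17 centimorgans corresponds to a recombination frequency of 0.170.
The F1 is + + / fl n, so fl n is a parental gamete class with expected frequency (1 − r)/2 = 0.830/2 = 0.4150.
Expected number = 0.4150 × 1200 = 498.00 ≈ 498.

498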